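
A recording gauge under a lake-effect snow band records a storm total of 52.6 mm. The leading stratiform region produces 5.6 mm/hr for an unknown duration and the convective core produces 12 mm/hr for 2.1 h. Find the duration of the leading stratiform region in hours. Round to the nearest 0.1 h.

duration ≈ 4.9 h

Known phases: 12 × 2.1 = 25.2 mm.
Remaining depth = 52.6 − 25.2 = 27.4 mm.
Duration = 27.4 / 5.6 = 4.9 h.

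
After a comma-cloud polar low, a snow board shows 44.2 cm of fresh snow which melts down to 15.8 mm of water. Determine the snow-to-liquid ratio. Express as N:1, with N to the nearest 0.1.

Ratio = snow depth / SWE = 442 mm / 15.8 mm = 28.0, i.e. 28.0:1.

ratio ≈ 28.0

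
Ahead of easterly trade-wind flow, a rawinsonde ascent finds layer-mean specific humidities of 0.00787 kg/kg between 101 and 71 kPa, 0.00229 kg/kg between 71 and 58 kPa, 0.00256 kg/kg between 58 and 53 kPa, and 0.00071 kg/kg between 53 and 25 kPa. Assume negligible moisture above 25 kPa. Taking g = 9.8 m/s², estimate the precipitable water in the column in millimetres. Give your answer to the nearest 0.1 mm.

PW ≈ 30.5 mm

Precipitable water is the column-integrated vapour mass per unit area: PW = (1/g) Σ q̄ Δp, with q in kg/kg and Δp in Pa (1 kg/m² of water = 1 mm).
Layer 101–71 kPa: Δp = 300 hPa = 30000 Pa, q̄ = 0.00787 kg/kg → 0.00787 × 30000 / 9.8 = 24.09 mm
Layer 71–58 kPa: Δp = 130 hPa = 13000 Pa, q̄ = 0.00229 kg/kg → 0.00229 × 13000 / 9.8 = 3.04 mm
Layer 58–53 kPa: Δp = 50 hPa = 5000 Pa, q̄ = 0.00256 kg/kg → 0.00256 × 5000 / 9.8 = 1.31 mm
Layer 53–25 kPa: Δp = 280 hPa = 28000 Pa, q̄ = 0.00071 kg/kg → 0.00071 × 28000 / 9.8 = 2.03 mm
PW = 24.09 + 3.04 + 1.31 + 2.03 = 30.47 ≈ 30.5 mm.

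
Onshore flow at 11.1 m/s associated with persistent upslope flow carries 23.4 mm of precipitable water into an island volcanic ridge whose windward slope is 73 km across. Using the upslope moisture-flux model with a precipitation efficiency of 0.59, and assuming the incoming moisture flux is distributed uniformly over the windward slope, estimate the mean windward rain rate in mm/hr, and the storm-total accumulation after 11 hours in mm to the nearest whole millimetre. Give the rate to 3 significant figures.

Incoming column moisture flux per unit ridge length: F = V × PW = 11.1 × 23.4 = 259.74 mm·m/s.
Spread over the 73 km slope with efficiency ε = 0.59: R = ε·F/W = 0.59 × 259.74 / 73000 m = 2.099e-03 mm/s.
R = 2.099e-03 × 3600 = 7.56 mm/hr.
Over 11 h: total = 7.56 × 11 = 83.16 ≈ 83 mm.

R ≈ 7.56 mm/hr; total ≈ 83 mm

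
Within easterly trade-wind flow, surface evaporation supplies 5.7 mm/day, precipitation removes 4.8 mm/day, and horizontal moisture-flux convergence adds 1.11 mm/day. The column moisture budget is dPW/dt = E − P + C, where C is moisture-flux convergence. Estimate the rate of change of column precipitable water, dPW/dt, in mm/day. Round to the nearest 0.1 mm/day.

dPW/dt = E − P + C = 5.7 − 4.8 + (1.11) = 2.0 mm/day.

dPW/dt ≈ 2.0 mm/day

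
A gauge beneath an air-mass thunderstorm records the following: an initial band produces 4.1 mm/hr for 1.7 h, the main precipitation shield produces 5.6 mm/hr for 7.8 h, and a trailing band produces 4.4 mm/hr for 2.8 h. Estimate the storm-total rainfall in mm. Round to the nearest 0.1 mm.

total ≈ 63.0 mm

Total = Σ Rᵢ Δtᵢ = 4.1 × 1.7 + 5.6 × 7.8 + 4.4 × 2.8
      = 6.97 + 43.68 + 12.32 = 63.0 mm.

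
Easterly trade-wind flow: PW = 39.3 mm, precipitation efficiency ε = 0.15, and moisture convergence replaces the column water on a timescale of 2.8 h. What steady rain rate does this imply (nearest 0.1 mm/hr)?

R ≈ 2.1 mm/hr

Each overturning extracts ε × PW = 0.15 × 39.3 = 5.895 mm.
Rate = ε·PW / τ = 5.895 / 2.8 h = 2.1 mm/hr.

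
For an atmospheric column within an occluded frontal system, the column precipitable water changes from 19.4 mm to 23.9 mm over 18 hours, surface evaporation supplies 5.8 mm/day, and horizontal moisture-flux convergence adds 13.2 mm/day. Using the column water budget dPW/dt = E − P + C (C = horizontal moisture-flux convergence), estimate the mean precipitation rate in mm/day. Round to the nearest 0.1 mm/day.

dPW/dt = (23.9 − 19.4) mm / (18/24 day) = +6.000 mm/day.
P = E + C − dPW/dt = 5.8 + (13.2) − (+6.000) = 13.0 mm/day.

P ≈ 13.0 mm/day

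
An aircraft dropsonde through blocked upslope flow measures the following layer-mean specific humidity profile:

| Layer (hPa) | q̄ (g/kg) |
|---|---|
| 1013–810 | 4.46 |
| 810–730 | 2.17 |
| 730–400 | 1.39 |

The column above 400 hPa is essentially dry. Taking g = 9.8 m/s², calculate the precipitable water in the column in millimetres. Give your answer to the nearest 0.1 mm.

PW ≈ 15.7 mm

Precipitable water is the column-integrated vapour mass per unit area: PW = (1/g) Σ q̄ Δp, with q in kg/kg and Δp in Pa (1 kg/m² of water = 1 mm).
Layer 1013–810 hPa: Δp = 203 hPa = 20300 Pa, q̄ = 0.00446 kg/kg → 0.00446 × 20300 / 9.8 = 9.24 mm
Layer 810–730 hPa: Δp = 80 hPa = 8000 Pa, q̄ = 0.00217 kg/kg → 0.00217 × 8000 / 9.8 = 1.77 mm
Layer 730–400 hPa: Δp = 330 hPa = 33000 Pa, q̄ = 0.00139 kg/kg → 0.00139 × 33000 / 9.8 = 4.68 mm
PW = 9.24 + 1.77 + 4.68 = 15.69 ≈ 15.7 mm.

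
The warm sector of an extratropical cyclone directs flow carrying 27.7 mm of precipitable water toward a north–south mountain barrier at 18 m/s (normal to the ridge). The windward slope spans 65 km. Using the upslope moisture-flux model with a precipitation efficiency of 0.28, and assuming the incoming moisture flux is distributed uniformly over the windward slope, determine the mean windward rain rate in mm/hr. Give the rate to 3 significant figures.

R ≈ 7.73 mm/hr

Incoming column moisture flux per unit ridge length: F = V × PW = 18 × 27.7 = 498.6 mm·m/s.
Spread over the 65 km slope with efficiency ε = 0.28: R = ε·F/W = 0.28 × 498.6 / 65000 m = 2.148e-03 mm/s.
R = 2.148e-03 × 3600 = 7.73 mm/hr.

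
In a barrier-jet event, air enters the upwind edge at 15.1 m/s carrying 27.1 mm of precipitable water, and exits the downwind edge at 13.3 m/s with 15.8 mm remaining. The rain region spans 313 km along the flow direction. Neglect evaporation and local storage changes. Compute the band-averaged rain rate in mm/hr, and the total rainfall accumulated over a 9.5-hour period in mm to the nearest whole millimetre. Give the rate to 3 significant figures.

R ≈ 2.29 mm/hr; total ≈ 22 mm

Column moisture flux per unit crosswind length is F = V × PW.
Inflow: F_in = 15.1 × 27.1 = 409.21 mm·m/s
Outflow: F_out = 13.3 × 15.8 = 210.14 mm·m/s
Steady-state rate R = (F_in − F_out)/L = (409.21 − 210.14) / 313000 m = 6.360e-04 mm/s.
R = 6.360e-04 × 3600 = 2.29 mm/hr.
Over 9.5 h: total = 2.29 × 9.5 = 21.755 ≈ 22 mm.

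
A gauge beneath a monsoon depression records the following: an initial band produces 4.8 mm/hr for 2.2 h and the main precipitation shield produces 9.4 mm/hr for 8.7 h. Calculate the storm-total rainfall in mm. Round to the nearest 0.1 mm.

total ≈ 92.3 mm

Total = Σ Rᵢ Δtᵢ = 4.8 × 2.2 + 9.4 × 8.7
      = 10.56 + 81.78 = 92.3 mm.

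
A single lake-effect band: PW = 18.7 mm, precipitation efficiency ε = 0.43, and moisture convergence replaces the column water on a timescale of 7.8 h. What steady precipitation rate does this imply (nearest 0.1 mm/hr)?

R ≈ 1.0 mm/hr

Each overturning extracts ε × PW = 0.43 × 18.7 = 8.041 mm.
Rate = ε·PW / τ = 8.041 / 7.8 h = 1.0 mm/hr.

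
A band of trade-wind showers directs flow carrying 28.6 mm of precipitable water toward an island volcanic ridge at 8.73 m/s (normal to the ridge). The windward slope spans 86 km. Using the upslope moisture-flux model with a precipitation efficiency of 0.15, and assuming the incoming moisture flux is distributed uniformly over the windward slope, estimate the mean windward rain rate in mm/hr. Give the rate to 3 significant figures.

Incoming column moisture flux per unit ridge length: F = V × PW = 8.73 × 28.6 = 249.678 mm·m/s.
Spread over the 86 km slope with efficiency ε = 0.15: R = ε·F/W = 0.15 × 249.678 / 86000 m = 4.355e-04 mm/s.
R = 4.355e-04 × 3600 = 1.57 mm/hr.

R ≈ 1.57 mm/hr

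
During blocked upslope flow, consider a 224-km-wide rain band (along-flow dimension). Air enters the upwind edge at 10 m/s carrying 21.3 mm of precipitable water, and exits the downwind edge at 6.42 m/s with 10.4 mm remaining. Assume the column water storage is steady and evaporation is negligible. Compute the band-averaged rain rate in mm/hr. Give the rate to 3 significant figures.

R ≈ 2.35 mm/hr

Column moisture flux per unit crosswind length is F = V × PW.
Inflow: F_in = 10 × 21.3 = 213 mm·m/s
Outflow: F_out = 6.42 × 10.4 = 66.768 mm·m/s
Steady-state rate R = (F_in − F_out)/L = (213 − 66.768) / 224000 m = 6.528e-04 mm/s.
R = 6.528e-04 × 3600 = 2.35 mm/hr.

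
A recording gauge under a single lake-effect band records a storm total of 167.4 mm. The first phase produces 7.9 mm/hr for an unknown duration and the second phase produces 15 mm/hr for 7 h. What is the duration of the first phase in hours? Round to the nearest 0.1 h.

duration ≈ 7.9 h

Known phases: 15 × 7 = 105 mm.
Remaining depth = 167.4 − 105 = 62.4 mm.
Duration = 62.4 / 7.9 = 7.9 h.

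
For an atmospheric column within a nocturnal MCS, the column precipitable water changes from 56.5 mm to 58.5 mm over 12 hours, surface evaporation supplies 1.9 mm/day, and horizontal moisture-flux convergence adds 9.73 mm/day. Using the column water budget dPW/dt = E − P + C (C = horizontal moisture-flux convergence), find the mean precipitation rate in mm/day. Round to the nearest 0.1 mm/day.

dPW/dt = (58.5 − 56.5) mm / (12/24 day) = +4.000 mm/day.
P = E + C − dPW/dt = 1.9 + (9.73) − (+4.000) = 7.6 mm/day.

P ≈ 7.6 mm/day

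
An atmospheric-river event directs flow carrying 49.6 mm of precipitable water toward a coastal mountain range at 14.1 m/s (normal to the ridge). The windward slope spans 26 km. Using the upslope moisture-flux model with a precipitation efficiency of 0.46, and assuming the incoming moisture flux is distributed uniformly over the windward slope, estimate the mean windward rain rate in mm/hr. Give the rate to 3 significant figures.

Incoming column moisture flux per unit ridge length: F = V × PW = 14.1 × 49.6 = 699.36 mm·m/s.
Spread over the 26 km slope with efficiency ε = 0.46: R = ε·F/W = 0.46 × 699.36 / 26000 m = 1.237e-02 mm/s.
R = 1.237e-02 × 3600 = 44.5 mm/hr.

R ≈ 44.5 mm/hr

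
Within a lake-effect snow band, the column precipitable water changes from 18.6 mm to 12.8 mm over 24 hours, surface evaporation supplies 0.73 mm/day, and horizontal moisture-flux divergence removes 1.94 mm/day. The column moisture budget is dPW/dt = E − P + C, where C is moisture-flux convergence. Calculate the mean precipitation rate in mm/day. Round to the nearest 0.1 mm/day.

dPW/dt = (12.8 − 18.6) mm / (24/24 day) = -5.800 mm/day.
P = E + C − dPW/dt = 0.73 + (-1.94) − (-5.800) = 4.6 mm/day.

P ≈ 4.6 mm/day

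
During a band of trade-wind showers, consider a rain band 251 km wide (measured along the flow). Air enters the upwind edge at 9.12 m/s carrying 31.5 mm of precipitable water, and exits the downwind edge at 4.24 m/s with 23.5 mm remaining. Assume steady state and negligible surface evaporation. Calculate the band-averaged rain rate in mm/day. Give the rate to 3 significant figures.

Column moisture flux per unit crosswind length is F = V × PW.
Inflow: F_in = 9.12 × 31.5 = 287.28 mm·m/s
Outflow: F_out = 4.24 × 23.5 = 99.64 mm·m/s
Steady-state rate R = (F_in − F_out)/L = (287.28 − 99.64) / 251000 m = 7.476e-04 mm/s.
R = 7.476e-04 × 3600 × 24 = 64.6 mm/day.

R ≈ 64.6 mm/day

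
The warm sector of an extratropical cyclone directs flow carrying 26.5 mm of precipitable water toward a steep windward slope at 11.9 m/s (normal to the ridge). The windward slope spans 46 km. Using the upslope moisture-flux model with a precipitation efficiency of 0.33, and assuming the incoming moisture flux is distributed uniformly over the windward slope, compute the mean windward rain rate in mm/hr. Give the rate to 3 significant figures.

Incoming column moisture flux per unit ridge length: F = V × PW = 11.9 × 26.5 = 315.35 mm·m/s.
Spread over the 46 km slope with efficiency ε = 0.33: R = ε·F/W = 0.33 × 315.35 / 46000 m = 2.262e-03 mm/s.
R = 2.262e-03 × 3600 = 8.14 mm/hr.

R ≈ 8.14 mm/hr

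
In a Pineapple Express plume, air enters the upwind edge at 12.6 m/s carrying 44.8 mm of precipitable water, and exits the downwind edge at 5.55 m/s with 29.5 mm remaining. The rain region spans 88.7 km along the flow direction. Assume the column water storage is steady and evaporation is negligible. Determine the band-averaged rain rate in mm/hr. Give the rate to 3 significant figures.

R ≈ 16.3 mm/hr

Column moisture flux per unit crosswind length is F = V × PW.
Inflow: F_in = 12.6 × 44.8 = 564.48 mm·m/s
Outflow: F_out = 5.55 × 29.5 = 163.725 mm·m/s
Steady-state rate R = (F_in − F_out)/L = (564.48 − 163.725) / 88700 m = 4.518e-03 mm/s.
R = 4.518e-03 × 3600 = 16.3 mm/hr.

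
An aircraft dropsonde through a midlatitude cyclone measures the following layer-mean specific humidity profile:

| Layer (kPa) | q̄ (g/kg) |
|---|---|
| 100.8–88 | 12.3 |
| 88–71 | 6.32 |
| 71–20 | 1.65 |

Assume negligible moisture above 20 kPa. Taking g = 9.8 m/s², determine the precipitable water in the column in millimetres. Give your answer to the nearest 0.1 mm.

Precipitable water is the column-integrated vapour mass per unit area: PW = (1/g) Σ q̄ Δp, with q in kg/kg and Δp in Pa (1 kg/m² of water = 1 mm).
Layer 100.8–88 kPa: Δp = 128 hPa = 12800 Pa, q̄ = 0.0123 kg/kg → 0.0123 × 12800 / 9.8 = 16.07 mm
Layer 88–71 kPa: Δp = 170 hPa = 17000 Pa, q̄ = 0.00632 kg/kg → 0.00632 × 17000 / 9.8 = 10.96 mm
Layer 71–20 kPa: Δp = 510 hPa = 51000 Pa, q̄ = 0.00165 kg/kg → 0.00165 × 51000 / 9.8 = 8.59 mm
PW = 16.07 + 10.96 + 8.59 = 35.62 ≈ 35.6 mm.

PW ≈ 35.6 mm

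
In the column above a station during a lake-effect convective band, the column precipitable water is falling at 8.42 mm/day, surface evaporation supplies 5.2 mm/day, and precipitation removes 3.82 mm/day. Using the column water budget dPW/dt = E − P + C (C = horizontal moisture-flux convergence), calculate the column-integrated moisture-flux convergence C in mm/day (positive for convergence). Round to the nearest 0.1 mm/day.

dPW/dt = -8.42 mm/day.
C = dPW/dt − E + P = (-8.42) − 5.2 + 3.82 = -9.8 mm/day.

C ≈ -9.8 mm/day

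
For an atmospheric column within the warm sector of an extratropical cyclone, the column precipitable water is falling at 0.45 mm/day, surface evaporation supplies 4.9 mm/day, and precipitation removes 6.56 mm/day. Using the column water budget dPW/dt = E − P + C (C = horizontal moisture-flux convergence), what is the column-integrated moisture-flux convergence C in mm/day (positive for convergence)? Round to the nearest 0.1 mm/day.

dPW/dt = -0.45 mm/day.
C = dPW/dt − E + P = (-0.45) − 4.9 + 6.56 = 1.2 mm/day.

C ≈ 1.2 mm/day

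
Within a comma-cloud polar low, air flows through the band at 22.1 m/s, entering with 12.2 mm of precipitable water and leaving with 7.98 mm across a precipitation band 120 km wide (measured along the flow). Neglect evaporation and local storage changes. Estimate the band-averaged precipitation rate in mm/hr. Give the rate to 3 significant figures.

Column moisture flux per unit crosswind length is F = V × PW.
Inflow: F_in = 22.1 × 12.2 = 269.62 mm·m/s
Outflow: F_out = 22.1 × 7.98 = 176.358 mm·m/s
Steady-state rate R = (F_in − F_out)/L = (269.62 − 176.358) / 120000 m = 7.772e-04 mm/s.
R = 7.772e-04 × 3600 = 2.80 mm/hr.

R ≈ 2.80 mm/hr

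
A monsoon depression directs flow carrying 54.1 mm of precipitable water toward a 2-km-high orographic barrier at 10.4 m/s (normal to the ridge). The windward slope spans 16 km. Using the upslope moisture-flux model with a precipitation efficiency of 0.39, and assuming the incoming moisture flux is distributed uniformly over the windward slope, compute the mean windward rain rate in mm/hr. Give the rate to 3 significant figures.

Incoming column moisture flux per unit ridge length: F = V × PW = 10.4 × 54.1 = 562.64 mm·m/s.
Spread over the 16 km slope with efficiency ε = 0.39: R = ε·F/W = 0.39 × 562.64 / 16000 m = 1.371e-02 mm/s.
R = 1.371e-02 × 3600 = 49.4 mm/hr.

R ≈ 49.4 mm/hr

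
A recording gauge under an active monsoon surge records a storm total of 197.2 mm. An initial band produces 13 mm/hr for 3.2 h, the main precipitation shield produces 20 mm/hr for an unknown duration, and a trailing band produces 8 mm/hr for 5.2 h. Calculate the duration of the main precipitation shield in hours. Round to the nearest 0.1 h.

duration ≈ 5.7 h

Known phases: 13 × 3.2 + 8 × 5.2 = 41.6 + 41.6 = 83.2 mm.
Remaining depth = 197.2 − 83.2 = 114 mm.
Duration = 114 / 20 = 5.7 h.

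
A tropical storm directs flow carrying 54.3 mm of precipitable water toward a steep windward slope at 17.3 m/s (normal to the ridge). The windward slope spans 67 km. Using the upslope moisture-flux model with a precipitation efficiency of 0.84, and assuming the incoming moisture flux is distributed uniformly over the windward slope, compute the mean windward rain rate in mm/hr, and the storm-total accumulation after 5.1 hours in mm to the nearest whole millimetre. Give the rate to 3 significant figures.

R ≈ 42.4 mm/hr; total ≈ 216 mm

Incoming column moisture flux per unit ridge length: F = V × PW = 17.3 × 54.3 = 939.39 mm·m/s.
Spread over the 67 km slope with efficiency ε = 0.84: R = ε·F/W = 0.84 × 939.39 / 67000 m = 1.178e-02 mm/s.
R = 1.178e-02 × 3600 = 42.4 mm/hr.
Over 5.1 h: total = 42.4 × 5.1 = 216.24 ≈ 216 mm.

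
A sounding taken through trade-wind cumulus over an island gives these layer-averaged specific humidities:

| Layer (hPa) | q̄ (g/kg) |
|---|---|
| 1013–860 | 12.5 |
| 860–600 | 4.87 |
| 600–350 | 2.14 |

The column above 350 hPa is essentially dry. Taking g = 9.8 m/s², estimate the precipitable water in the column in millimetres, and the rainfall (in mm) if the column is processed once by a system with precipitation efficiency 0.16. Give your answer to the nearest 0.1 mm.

PW ≈ 37.9 mm; rainfall ≈ 6.1 mm

Precipitable water is the column-integrated vapour mass per unit area: PW = (1/g) Σ q̄ Δp, with q in kg/kg and Δp in Pa (1 kg/m² of water = 1 mm).
Layer 1013–860 hPa: Δp = 153 hPa = 15300 Pa, q̄ = 0.0125 kg/kg → 0.0125 × 15300 / 9.8 = 19.52 mm
Layer 860–600 hPa: Δp = 260 hPa = 26000 Pa, q̄ = 0.00487 kg/kg → 0.00487 × 26000 / 9.8 = 12.92 mm
Layer 600–350 hPa: Δp = 250 hPa = 25000 Pa, q̄ = 0.00214 kg/kg → 0.00214 × 25000 / 9.8 = 5.46 mm
PW = 19.52 + 12.92 + 5.46 = 37.90 ≈ 37.9 mm.
Rainfall = ε × PW = 0.16 × 37.9 = 6.1 mm.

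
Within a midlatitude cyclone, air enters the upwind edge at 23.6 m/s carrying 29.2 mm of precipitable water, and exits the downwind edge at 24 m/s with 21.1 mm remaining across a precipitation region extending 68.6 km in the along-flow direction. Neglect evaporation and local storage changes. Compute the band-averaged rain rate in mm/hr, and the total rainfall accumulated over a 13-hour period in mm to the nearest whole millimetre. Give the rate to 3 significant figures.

Column moisture flux per unit crosswind length is F = V × PW.
Inflow: F_in = 23.6 × 29.2 = 689.12 mm·m/s
Outflow: F_out = 24 × 21.1 = 506.4 mm·m/s
Steady-state rate R = (F_in − F_out)/L = (689.12 − 506.4) / 68600 m = 2.664e-03 mm/s.
R = 2.664e-03 × 3600 = 9.59 mm/hr.
Over 13 h: total = 9.59 × 13 = 124.67 ≈ 125 mm.

R ≈ 9.59 mm/hr; total ≈ 125 mm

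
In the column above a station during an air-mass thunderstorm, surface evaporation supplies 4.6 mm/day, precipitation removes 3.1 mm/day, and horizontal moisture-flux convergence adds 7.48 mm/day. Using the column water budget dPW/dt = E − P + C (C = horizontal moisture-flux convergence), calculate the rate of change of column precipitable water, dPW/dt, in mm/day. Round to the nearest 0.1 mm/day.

dPW/dt = E − P + C = 4.6 − 3.1 + (7.48) = 9.0 mm/day.

dPW/dt ≈ 9.0 mm/day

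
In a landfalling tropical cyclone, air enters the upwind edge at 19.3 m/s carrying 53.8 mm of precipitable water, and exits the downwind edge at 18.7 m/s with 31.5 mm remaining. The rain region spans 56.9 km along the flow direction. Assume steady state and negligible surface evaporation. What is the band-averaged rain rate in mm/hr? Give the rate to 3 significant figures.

R ≈ 28.4 mm/hr

Column moisture flux per unit crosswind length is F = V × PW.
Inflow: F_in = 19.3 × 53.8 = 1038.34 mm·m/s
Outflow: F_out = 18.7 × 31.5 = 589.05 mm·m/s
Steady-state rate R = (F_in − F_out)/L = (1038.34 − 589.05) / 56900 m = 7.896e-03 mm/s.
R = 7.896e-03 × 3600 = 28.4 mm/hr.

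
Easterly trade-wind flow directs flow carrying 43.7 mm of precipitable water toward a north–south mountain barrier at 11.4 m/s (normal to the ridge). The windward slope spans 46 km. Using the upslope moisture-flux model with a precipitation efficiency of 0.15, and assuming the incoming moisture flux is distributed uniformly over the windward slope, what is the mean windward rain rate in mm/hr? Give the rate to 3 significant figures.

R ≈ 5.85 mm/hr

Incoming column moisture flux per unit ridge length: F = V × PW = 11.4 × 43.7 = 498.18 mm·m/s.
Spread over the 46 km slope with efficiency ε = 0.15: R = ε·F/W = 0.15 × 498.18 / 46000 m = 1.625e-03 mm/s.
R = 1.625e-03 × 3600 = 5.85 mm/hr.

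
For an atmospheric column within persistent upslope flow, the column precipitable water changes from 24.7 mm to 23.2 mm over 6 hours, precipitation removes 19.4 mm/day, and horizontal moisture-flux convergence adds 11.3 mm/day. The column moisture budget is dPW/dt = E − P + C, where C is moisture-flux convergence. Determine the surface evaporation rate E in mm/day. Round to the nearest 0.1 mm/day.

dPW/dt = (23.2 − 24.7) mm / (6/24 day) = -6.000 mm/day.
E = dPW/dt + P − C = (-6.000) + 19.4 − (11.3) = 2.1 mm/day.

E ≈ 2.1 mm/day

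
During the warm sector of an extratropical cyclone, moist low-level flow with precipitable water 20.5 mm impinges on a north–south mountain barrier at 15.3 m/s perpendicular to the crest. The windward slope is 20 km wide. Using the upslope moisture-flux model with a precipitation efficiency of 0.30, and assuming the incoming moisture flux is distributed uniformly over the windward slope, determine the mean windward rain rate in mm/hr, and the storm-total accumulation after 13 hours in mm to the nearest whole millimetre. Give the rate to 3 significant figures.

Incoming column moisture flux per unit ridge length: F = V × PW = 15.3 × 20.5 = 313.65 mm·m/s.
Spread over the 20 km slope with efficiency ε = 0.30: R = ε·F/W = 0.30 × 313.65 / 20000 m = 4.705e-03 mm/s.
R = 4.705e-03 × 3600 = 16.9 mm/hr.
Over 13 h: total = 16.9 × 13 = 219.7 ≈ 220 mm.

R ≈ 16.9 mm/hr; total ≈ 220 mm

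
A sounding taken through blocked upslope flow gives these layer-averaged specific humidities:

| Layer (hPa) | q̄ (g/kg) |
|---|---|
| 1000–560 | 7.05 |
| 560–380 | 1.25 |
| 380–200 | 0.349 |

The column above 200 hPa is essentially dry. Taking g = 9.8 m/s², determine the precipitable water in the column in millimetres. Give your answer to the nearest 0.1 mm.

PW ≈ 34.6 mm

Precipitable water is the column-integrated vapour mass per unit area: PW = (1/g) Σ q̄ Δp, with q in kg/kg and Δp in Pa (1 kg/m² of water = 1 mm).
Layer 1000–560 hPa: Δp = 440 hPa = 44000 Pa, q̄ = 0.00705 kg/kg → 0.00705 × 44000 / 9.8 = 31.65 mm
Layer 560–380 hPa: Δp = 180 hPa = 18000 Pa, q̄ = 0.00125 kg/kg → 0.00125 × 18000 / 9.8 = 2.30 mm
Layer 380–200 hPa: Δp = 180 hPa = 18000 Pa, q̄ = 0.000349 kg/kg → 0.000349 × 18000 / 9.8 = 0.64 mm
PW = 31.65 + 2.30 + 0.64 = 34.59 ≈ 34.6 mm.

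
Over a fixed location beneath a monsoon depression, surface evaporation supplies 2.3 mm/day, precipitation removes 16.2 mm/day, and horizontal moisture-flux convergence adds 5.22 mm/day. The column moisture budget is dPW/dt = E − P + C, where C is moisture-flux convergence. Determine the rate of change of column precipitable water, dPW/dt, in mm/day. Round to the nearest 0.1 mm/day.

dPW/dt ≈ -8.7 mm/day

dPW/dt = E − P + C = 2.3 − 16.2 + (5.22) = -8.7 mm/day.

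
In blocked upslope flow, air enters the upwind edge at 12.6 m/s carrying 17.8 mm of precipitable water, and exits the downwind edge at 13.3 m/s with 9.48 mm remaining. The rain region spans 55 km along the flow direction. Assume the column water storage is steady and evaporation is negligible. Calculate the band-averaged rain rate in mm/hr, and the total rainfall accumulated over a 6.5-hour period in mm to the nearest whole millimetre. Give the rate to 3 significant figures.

R ≈ 6.43 mm/hr; total ≈ 42 mm

Column moisture flux per unit crosswind length is F = V × PW.
Inflow: F_in = 12.6 × 17.8 = 224.28 mm·m/s
Outflow: F_out = 13.3 × 9.48 = 126.084 mm·m/s
Steady-state rate R = (F_in − F_out)/L = (224.28 − 126.084) / 55000 m = 1.785e-03 mm/s.
R = 1.785e-03 × 3600 = 6.43 mm/hr.
Over 6.5 h: total = 6.43 × 6.5 = 41.795 ≈ 42 mm.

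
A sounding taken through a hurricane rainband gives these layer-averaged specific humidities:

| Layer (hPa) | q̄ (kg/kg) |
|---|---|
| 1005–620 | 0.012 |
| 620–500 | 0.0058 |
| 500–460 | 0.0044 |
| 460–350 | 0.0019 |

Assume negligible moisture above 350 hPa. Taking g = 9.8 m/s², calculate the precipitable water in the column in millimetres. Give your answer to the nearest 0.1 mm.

PW ≈ 58.2 mm

Precipitable water is the column-integrated vapour mass per unit area: PW = (1/g) Σ q̄ Δp, with q in kg/kg and Δp in Pa (1 kg/m² of water = 1 mm).
Layer 1005–620 hPa: Δp = 385 hPa = 38500 Pa, q̄ = 0.012 kg/kg → 0.012 × 38500 / 9.8 = 47.14 mm
Layer 620–500 hPa: Δp = 120 hPa = 12000 Pa, q̄ = 0.0058 kg/kg → 0.0058 × 12000 / 9.8 = 7.10 mm
Layer 500–460 hPa: Δp = 40 hPa = 4000 Pa, q̄ = 0.0044 kg/kg → 0.0044 × 4000 / 9.8 = 1.80 mm
Layer 460–350 hPa: Δp = 110 hPa = 11000 Pa, q̄ = 0.0019 kg/kg → 0.0019 × 11000 / 9.8 = 2.13 mm
PW = 47.14 + 7.10 + 1.80 + 2.13 = 58.17 ≈ 58.2 mm.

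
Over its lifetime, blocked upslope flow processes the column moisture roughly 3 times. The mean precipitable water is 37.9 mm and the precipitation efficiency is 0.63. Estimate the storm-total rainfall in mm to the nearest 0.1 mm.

rainfall ≈ 71.6 mm

Each cycle deposits ε × PW = 0.63 × 37.9 = 23.877 mm.
Over 3 cycles: 3 × 23.877 = 71.6 mm.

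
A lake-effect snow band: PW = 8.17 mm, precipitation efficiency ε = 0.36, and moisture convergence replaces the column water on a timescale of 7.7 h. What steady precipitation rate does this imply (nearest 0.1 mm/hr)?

Each overturning extracts ε × PW = 0.36 × 8.17 = 2.9412 mm.
Rate = ε·PW / τ = 2.9412 / 7.7 h = 0.4 mm/hr.

R ≈ 0.4 mm/hr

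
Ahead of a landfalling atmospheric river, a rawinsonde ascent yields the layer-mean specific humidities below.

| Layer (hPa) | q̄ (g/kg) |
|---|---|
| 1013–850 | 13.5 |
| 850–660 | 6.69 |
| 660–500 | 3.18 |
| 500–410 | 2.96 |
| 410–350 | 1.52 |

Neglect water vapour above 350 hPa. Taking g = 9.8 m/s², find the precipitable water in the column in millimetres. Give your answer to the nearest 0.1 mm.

PW ≈ 44.3 mm

Precipitable water is the column-integrated vapour mass per unit area: PW = (1/g) Σ q̄ Δp, with q in kg/kg and Δp in Pa (1 kg/m² of water = 1 mm).
Layer 1013–850 hPa: Δp = 163 hPa = 16300 Pa, q̄ = 0.0135 kg/kg → 0.0135 × 16300 / 9.8 = 22.45 mm
Layer 850–660 hPa: Δp = 190 hPa = 19000 Pa, q̄ = 0.00669 kg/kg → 0.00669 × 19000 / 9.8 = 12.97 mm
Layer 660–500 hPa: Δp = 160 hPa = 16000 Pa, q̄ = 0.00318 kg/kg → 0.00318 × 16000 / 9.8 = 5.19 mm
Layer 500–410 hPa: Δp = 90 hPa = 9000 Pa, q̄ = 0.00296 kg/kg → 0.00296 × 9000 / 9.8 = 2.72 mm
Layer 410–350 hPa: Δp = 60 hPa = 6000 Pa, q̄ = 0.00152 kg/kg → 0.00152 × 6000 / 9.8 = 0.93 mm
PW = 22.45 + 12.97 + 5.19 + 2.72 + 0.93 = 44.26 ≈ 44.3 mm.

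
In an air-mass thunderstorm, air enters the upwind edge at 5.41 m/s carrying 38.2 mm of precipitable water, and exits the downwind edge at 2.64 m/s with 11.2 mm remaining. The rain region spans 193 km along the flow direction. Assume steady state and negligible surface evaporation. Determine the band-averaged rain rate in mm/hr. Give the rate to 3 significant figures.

R ≈ 3.30 mm/hr

Column moisture flux per unit crosswind length is F = V × PW.
Inflow: F_in = 5.41 × 38.2 = 206.662 mm·m/s
Outflow: F_out = 2.64 × 11.2 = 29.568 mm·m/s
Steady-state rate R = (F_in − F_out)/L = (206.662 − 29.568) / 193000 m = 9.176e-04 mm/s.
R = 9.176e-04 × 3600 = 3.30 mm/hr.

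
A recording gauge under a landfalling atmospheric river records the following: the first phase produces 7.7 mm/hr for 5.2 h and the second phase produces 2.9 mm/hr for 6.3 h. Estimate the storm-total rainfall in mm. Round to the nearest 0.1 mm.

total ≈ 58.3 mm

Total = Σ Rᵢ Δtᵢ = 7.7 × 5.2 + 2.9 × 6.3
      = 40.04 + 18.27 = 58.3 mm.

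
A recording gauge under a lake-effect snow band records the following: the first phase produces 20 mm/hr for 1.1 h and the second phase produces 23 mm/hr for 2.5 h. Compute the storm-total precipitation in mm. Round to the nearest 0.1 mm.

total ≈ 79.5 mm

Total = Σ Rᵢ Δtᵢ = 20 × 1.1 + 23 × 2.5
      = 22 + 57.5 = 79.5 mm.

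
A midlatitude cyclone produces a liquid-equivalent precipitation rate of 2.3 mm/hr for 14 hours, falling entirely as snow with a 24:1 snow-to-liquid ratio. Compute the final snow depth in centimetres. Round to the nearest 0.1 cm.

Liquid-equivalent depth = 2.3 × 14 = 32.2 mm.
Snow depth = 32.2 mm × 24 = 772.8 mm = 77.3 cm.

snow depth ≈ 77.3 cm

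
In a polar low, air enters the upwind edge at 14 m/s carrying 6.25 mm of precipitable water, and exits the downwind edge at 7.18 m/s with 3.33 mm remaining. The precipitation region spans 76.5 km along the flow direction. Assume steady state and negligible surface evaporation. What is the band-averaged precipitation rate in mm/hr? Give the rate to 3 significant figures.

Column moisture flux per unit crosswind length is F = V × PW.
Inflow: F_in = 14 × 6.25 = 87.5 mm·m/s
Outflow: F_out = 7.18 × 3.33 = 23.9094 mm·m/s
Steady-state rate R = (F_in − F_out)/L = (87.5 − 23.9094) / 76500 m = 8.312e-04 mm/s.
R = 8.312e-04 × 3600 = 2.99 mm/hr.

R ≈ 2.99 mm/hr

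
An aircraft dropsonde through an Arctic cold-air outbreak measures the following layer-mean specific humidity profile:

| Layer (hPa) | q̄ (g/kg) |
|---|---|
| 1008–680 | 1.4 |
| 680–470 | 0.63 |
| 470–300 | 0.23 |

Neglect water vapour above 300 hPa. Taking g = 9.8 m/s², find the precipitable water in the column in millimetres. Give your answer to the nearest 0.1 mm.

Precipitable water is the column-integrated vapour mass per unit area: PW = (1/g) Σ q̄ Δp, with q in kg/kg and Δp in Pa (1 kg/m² of water = 1 mm).
Layer 1008–680 hPa: Δp = 328 hPa = 32800 Pa, q̄ = 0.0014 kg/kg → 0.0014 × 32800 / 9.8 = 4.69 mm
Layer 680–470 hPa: Δp = 210 hPa = 21000 Pa, q̄ = 0.00063 kg/kg → 0.00063 × 21000 / 9.8 = 1.35 mm
Layer 470–300 hPa: Δp = 170 hPa = 17000 Pa, q̄ = 0.00023 kg/kg → 0.00023 × 17000 / 9.8 = 0.40 mm
PW = 4.69 + 1.35 + 0.40 = 6.44 ≈ 6.4 mm.

PW ≈ 6.4 mm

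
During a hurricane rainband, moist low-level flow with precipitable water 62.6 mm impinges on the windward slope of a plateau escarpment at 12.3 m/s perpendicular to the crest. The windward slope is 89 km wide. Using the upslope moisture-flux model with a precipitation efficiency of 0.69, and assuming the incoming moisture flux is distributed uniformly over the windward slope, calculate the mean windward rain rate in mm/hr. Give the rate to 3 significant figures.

Incoming column moisture flux per unit ridge length: F = V × PW = 12.3 × 62.6 = 769.98 mm·m/s.
Spread over the 89 km slope with efficiency ε = 0.69: R = ε·F/W = 0.69 × 769.98 / 89000 m = 5.970e-03 mm/s.
R = 5.970e-03 × 3600 = 21.5 mm/hr.

R ≈ 21.5 mm/hr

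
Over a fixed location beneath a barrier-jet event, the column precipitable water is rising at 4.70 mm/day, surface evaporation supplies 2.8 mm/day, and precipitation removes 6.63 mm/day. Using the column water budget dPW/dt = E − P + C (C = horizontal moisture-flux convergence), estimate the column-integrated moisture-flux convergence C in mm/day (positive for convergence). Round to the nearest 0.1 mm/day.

C ≈ 8.5 mm/day

dPW/dt = +4.70 mm/day.
C = dPW/dt − E + P = (+4.70) − 2.8 + 6.63 = 8.5 mm/day.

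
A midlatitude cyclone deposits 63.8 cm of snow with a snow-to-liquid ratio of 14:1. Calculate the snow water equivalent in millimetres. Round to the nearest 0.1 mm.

SWE = snow depth / ratio = 63.8 cm / 14 = 4.557 cm = 45.6 mm.

SWE ≈ 45.6 mm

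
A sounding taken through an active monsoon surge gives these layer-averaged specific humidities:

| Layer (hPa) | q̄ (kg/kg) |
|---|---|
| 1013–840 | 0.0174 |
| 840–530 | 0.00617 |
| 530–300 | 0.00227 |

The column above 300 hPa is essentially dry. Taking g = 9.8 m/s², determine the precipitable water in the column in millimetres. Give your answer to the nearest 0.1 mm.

PW ≈ 55.6 mm

Precipitable water is the column-integrated vapour mass per unit area: PW = (1/g) Σ q̄ Δp, with q in kg/kg and Δp in Pa (1 kg/m² of water = 1 mm).
Layer 1013–840 hPa: Δp = 173 hPa = 17300 Pa, q̄ = 0.0174 kg/kg → 0.0174 × 17300 / 9.8 = 30.72 mm
Layer 840–530 hPa: Δp = 310 hPa = 31000 Pa, q̄ = 0.00617 kg/kg → 0.00617 × 31000 / 9.8 = 19.52 mm
Layer 530–300 hPa: Δp = 230 hPa = 23000 Pa, q̄ = 0.00227 kg/kg → 0.00227 × 23000 / 9.8 = 5.33 mm
PW = 30.72 + 19.52 + 5.33 = 55.57 ≈ 55.6 mm.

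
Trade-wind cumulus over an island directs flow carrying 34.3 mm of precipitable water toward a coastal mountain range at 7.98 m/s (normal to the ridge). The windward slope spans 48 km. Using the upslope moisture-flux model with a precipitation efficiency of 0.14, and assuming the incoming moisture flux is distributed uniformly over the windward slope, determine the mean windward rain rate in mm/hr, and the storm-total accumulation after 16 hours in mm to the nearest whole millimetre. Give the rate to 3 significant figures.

R ≈ 2.87 mm/hr; total ≈ 46 mm

Incoming column moisture flux per unit ridge length: F = V × PW = 7.98 × 34.3 = 273.714 mm·m/s.
Spread over the 48 km slope with efficiency ε = 0.14: R = ε·F/W = 0.14 × 273.714 / 48000 m = 7.983e-04 mm/s.
R = 7.983e-04 × 3600 = 2.87 mm/hr.
Over 16 h: total = 2.87 × 16 = 45.92 ≈ 46 mm.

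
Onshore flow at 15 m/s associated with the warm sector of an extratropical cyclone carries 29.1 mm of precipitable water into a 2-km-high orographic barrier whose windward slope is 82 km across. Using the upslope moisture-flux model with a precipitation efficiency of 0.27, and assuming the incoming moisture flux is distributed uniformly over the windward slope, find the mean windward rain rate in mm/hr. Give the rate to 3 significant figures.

R ≈ 5.17 mm/hr

Incoming column moisture flux per unit ridge length: F = V × PW = 15 × 29.1 = 436.5 mm·m/s.
Spread over the 82 km slope with efficiency ε = 0.27: R = ε·F/W = 0.27 × 436.5 / 82000 m = 1.437e-03 mm/s.
R = 1.437e-03 × 3600 = 5.17 mm/hr.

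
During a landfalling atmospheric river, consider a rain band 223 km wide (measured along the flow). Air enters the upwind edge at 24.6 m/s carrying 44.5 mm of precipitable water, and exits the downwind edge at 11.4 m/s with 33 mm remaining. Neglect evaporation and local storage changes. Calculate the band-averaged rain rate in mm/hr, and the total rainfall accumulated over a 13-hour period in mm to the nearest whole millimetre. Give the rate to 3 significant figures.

Column moisture flux per unit crosswind length is F = V × PW.
Inflow: F_in = 24.6 × 44.5 = 1094.7 mm·m/s
Outflow: F_out = 11.4 × 33 = 376.2 mm·m/s
Steady-state rate R = (F_in − F_out)/L = (1094.7 − 376.2) / 223000 m = 3.222e-03 mm/s.
R = 3.222e-03 × 3600 = 11.6 mm/hr.
Over 13 h: total = 11.6 × 13 = 150.8 ≈ 151 mm.

R ≈ 11.6 mm/hr; total ≈ 151 mm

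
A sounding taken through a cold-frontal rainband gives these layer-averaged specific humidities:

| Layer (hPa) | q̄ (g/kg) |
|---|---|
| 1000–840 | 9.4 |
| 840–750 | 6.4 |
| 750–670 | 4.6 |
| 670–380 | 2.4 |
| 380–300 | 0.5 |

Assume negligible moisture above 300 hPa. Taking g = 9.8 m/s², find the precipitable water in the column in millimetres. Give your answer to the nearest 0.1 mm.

PW ≈ 32.5 mm

Precipitable water is the column-integrated vapour mass per unit area: PW = (1/g) Σ q̄ Δp, with q in kg/kg and Δp in Pa (1 kg/m² of water = 1 mm).
Layer 1000–840 hPa: Δp = 160 hPa = 16000 Pa, q̄ = 0.0094 kg/kg → 0.0094 × 16000 / 9.8 = 15.35 mm
Layer 840–750 hPa: Δp = 90 hPa = 9000 Pa, q̄ = 0.0064 kg/kg → 0.0064 × 9000 / 9.8 = 5.88 mm
Layer 750–670 hPa: Δp = 80 hPa = 8000 Pa, q̄ = 0.0046 kg/kg → 0.0046 × 8000 / 9.8 = 3.76 mm
Layer 670–380 hPa: Δp = 290 hPa = 29000 Pa, q̄ = 0.0024 kg/kg → 0.0024 × 29000 / 9.8 = 7.10 mm
Layer 380–300 hPa: Δp = 80 hPa = 8000 Pa, q̄ = 0.0005 kg/kg → 0.0005 × 8000 / 9.8 = 0.41 mm
PW = 15.35 + 5.88 + 3.76 + 7.10 + 0.41 = 32.50 ≈ 32.5 mm.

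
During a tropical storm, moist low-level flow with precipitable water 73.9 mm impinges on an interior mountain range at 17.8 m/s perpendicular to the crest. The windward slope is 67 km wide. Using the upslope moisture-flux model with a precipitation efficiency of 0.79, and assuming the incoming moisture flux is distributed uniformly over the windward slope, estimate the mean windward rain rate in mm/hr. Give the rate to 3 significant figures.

R ≈ 55.8 mm/hr

Incoming column moisture flux per unit ridge length: F = V × PW = 17.8 × 73.9 = 1315.42 mm·m/s.
Spread over the 67 km slope with efficiency ε = 0.79: R = ε·F/W = 0.79 × 1315.42 / 67000 m = 1.551e-02 mm/s.
R = 1.551e-02 × 3600 = 55.8 mm/hr.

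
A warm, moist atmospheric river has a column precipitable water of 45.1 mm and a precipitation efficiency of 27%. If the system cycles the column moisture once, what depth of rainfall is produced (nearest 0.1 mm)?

Rainfall = ε × PW = 0.27 × 45.1 = 12.2 mm.

rainfall ≈ 12.2 mm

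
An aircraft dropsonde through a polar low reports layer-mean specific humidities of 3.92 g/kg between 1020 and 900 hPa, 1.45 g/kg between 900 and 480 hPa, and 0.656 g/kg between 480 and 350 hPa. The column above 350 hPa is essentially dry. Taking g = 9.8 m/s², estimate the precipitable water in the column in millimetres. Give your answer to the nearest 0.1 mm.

Precipitable water is the column-integrated vapour mass per unit area: PW = (1/g) Σ q̄ Δp, with q in kg/kg and Δp in Pa (1 kg/m² of water = 1 mm).
Layer 1020–900 hPa: Δp = 120 hPa = 12000 Pa, q̄ = 0.00392 kg/kg → 0.00392 × 12000 / 9.8 = 4.80 mm
Layer 900–480 hPa: Δp = 420 hPa = 42000 Pa, q̄ = 0.00145 kg/kg → 0.00145 × 42000 / 9.8 = 6.21 mm
Layer 480–350 hPa: Δp = 130 hPa = 13000 Pa, q̄ = 0.000656 kg/kg → 0.000656 × 13000 / 9.8 = 0.87 mm
PW = 4.80 + 6.21 + 0.87 = 11.88 ≈ 11.9 mm.

PW ≈ 11.9 mm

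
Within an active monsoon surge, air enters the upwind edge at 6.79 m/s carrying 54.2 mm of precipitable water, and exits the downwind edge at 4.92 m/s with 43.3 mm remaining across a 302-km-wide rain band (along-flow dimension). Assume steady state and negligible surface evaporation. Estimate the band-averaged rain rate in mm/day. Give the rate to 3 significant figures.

Column moisture flux per unit crosswind length is F = V × PW.
Inflow: F_in = 6.79 × 54.2 = 368.018 mm·m/s
Outflow: F_out = 4.92 × 43.3 = 213.036 mm·m/s
Steady-state rate R = (F_in − F_out)/L = (368.018 − 213.036) / 302000 m = 5.132e-04 mm/s.
R = 5.132e-04 × 3600 × 24 = 44.3 mm/day.

R ≈ 44.3 mm/day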